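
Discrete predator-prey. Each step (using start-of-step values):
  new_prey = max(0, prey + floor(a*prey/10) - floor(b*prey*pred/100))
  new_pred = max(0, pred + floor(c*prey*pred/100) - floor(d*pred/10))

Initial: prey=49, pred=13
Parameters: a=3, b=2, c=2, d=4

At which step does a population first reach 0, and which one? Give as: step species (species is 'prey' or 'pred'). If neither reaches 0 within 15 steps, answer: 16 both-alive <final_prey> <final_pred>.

Step 1: prey: 49+14-12=51; pred: 13+12-5=20
Step 2: prey: 51+15-20=46; pred: 20+20-8=32
Step 3: prey: 46+13-29=30; pred: 32+29-12=49
Step 4: prey: 30+9-29=10; pred: 49+29-19=59
Step 5: prey: 10+3-11=2; pred: 59+11-23=47
Step 6: prey: 2+0-1=1; pred: 47+1-18=30
Step 7: prey: 1+0-0=1; pred: 30+0-12=18
Step 8: prey: 1+0-0=1; pred: 18+0-7=11
Step 9: prey: 1+0-0=1; pred: 11+0-4=7
Step 10: prey: 1+0-0=1; pred: 7+0-2=5
Step 11: prey: 1+0-0=1; pred: 5+0-2=3
Step 12: prey: 1+0-0=1; pred: 3+0-1=2
Step 13: prey: 1+0-0=1; pred: 2+0-0=2
Steps 14-15: state stable at prey=1, pred=2 (no change)
No extinction within 15 steps

Answer: 16 both-alive 1 2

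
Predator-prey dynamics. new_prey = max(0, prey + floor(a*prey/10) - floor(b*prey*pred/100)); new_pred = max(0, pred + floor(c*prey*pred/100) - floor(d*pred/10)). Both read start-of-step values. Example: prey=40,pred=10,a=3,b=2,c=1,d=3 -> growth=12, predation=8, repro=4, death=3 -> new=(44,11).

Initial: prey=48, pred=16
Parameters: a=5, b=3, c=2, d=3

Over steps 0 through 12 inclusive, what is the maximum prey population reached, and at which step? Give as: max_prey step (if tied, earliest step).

Step 1: prey: 48+24-23=49; pred: 16+15-4=27
Step 2: prey: 49+24-39=34; pred: 27+26-8=45
Step 3: prey: 34+17-45=6; pred: 45+30-13=62
Step 4: prey: 6+3-11=0; pred: 62+7-18=51
Step 5: prey: 0+0-0=0; pred: 51+0-15=36
Step 6: prey: 0+0-0=0; pred: 36+0-10=26
Step 7: prey: 0+0-0=0; pred: 26+0-7=19
Step 8: prey: 0+0-0=0; pred: 19+0-5=14
Step 9: prey: 0+0-0=0; pred: 14+0-4=10
Step 10: prey: 0+0-0=0; pred: 10+0-3=7
Step 11: prey: 0+0-0=0; pred: 7+0-2=5
Step 12: prey: 0+0-0=0; pred: 5+0-1=4
Max prey = 49 at step 1

Answer: 49 1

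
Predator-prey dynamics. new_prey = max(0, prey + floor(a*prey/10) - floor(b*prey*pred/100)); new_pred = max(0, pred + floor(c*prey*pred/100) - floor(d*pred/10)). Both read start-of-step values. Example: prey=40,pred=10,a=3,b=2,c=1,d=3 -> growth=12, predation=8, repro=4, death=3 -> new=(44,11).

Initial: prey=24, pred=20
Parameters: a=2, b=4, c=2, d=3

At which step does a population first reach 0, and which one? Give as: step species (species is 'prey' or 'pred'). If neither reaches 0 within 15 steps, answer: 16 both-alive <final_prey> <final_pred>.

Answer: 16 both-alive 1 3

Derivation:
Step 1: prey: 24+4-19=9; pred: 20+9-6=23
Step 2: prey: 9+1-8=2; pred: 23+4-6=21
Step 3: prey: 2+0-1=1; pred: 21+0-6=15
Step 4: prey: 1+0-0=1; pred: 15+0-4=11
Step 5: prey: 1+0-0=1; pred: 11+0-3=8
Step 6: prey: 1+0-0=1; pred: 8+0-2=6
Step 7: prey: 1+0-0=1; pred: 6+0-1=5
Step 8: prey: 1+0-0=1; pred: 5+0-1=4
Step 9: prey: 1+0-0=1; pred: 4+0-1=3
Step 10: prey: 1+0-0=1; pred: 3+0-0=3
Steps 11-15: state stable at prey=1, pred=3 (no change)
No extinction within 15 steps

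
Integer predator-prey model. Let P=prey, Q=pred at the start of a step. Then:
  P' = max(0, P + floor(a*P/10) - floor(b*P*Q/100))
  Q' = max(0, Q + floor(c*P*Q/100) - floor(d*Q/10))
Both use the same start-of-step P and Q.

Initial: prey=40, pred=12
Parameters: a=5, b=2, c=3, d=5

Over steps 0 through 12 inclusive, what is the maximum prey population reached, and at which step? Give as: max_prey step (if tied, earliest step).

Step 1: prey: 40+20-9=51; pred: 12+14-6=20
Step 2: prey: 51+25-20=56; pred: 20+30-10=40
Step 3: prey: 56+28-44=40; pred: 40+67-20=87
Step 4: prey: 40+20-69=0; pred: 87+104-43=148
Step 5: prey: 0+0-0=0; pred: 148+0-74=74
Step 6: prey: 0+0-0=0; pred: 74+0-37=37
Step 7: prey: 0+0-0=0; pred: 37+0-18=19
Step 8: prey: 0+0-0=0; pred: 19+0-9=10
Step 9: prey: 0+0-0=0; pred: 10+0-5=5
Step 10: prey: 0+0-0=0; pred: 5+0-2=3
Step 11: prey: 0+0-0=0; pred: 3+0-1=2
Step 12: prey: 0+0-0=0; pred: 2+0-1=1
Max prey = 56 at step 2

Answer: 56 2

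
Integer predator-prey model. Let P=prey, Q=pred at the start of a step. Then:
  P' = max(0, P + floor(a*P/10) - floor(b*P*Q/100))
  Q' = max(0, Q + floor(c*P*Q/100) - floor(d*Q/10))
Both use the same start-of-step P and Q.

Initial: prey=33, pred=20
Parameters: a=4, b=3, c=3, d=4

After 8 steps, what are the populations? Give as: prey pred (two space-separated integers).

Step 1: prey: 33+13-19=27; pred: 20+19-8=31
Step 2: prey: 27+10-25=12; pred: 31+25-12=44
Step 3: prey: 12+4-15=1; pred: 44+15-17=42
Step 4: prey: 1+0-1=0; pred: 42+1-16=27
Step 5: prey: 0+0-0=0; pred: 27+0-10=17
Step 6: prey: 0+0-0=0; pred: 17+0-6=11
Step 7: prey: 0+0-0=0; pred: 11+0-4=7
Step 8: prey: 0+0-0=0; pred: 7+0-2=5

Answer: 0 5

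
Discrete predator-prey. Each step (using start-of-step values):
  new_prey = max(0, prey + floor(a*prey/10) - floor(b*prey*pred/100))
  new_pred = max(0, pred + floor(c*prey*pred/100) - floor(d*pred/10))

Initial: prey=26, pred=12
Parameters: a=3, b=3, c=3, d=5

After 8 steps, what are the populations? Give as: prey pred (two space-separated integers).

Step 1: prey: 26+7-9=24; pred: 12+9-6=15
Step 2: prey: 24+7-10=21; pred: 15+10-7=18
Step 3: prey: 21+6-11=16; pred: 18+11-9=20
Step 4: prey: 16+4-9=11; pred: 20+9-10=19
Step 5: prey: 11+3-6=8; pred: 19+6-9=16
Step 6: prey: 8+2-3=7; pred: 16+3-8=11
Step 7: prey: 7+2-2=7; pred: 11+2-5=8
Step 8: prey: 7+2-1=8; pred: 8+1-4=5

Answer: 8 5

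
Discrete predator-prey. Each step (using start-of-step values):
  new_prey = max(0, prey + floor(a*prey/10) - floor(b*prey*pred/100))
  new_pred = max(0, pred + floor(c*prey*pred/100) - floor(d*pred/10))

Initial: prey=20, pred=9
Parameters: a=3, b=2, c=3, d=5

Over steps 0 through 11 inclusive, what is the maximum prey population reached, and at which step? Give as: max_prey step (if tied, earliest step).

Answer: 28 4

Derivation:
Step 1: prey: 20+6-3=23; pred: 9+5-4=10
Step 2: prey: 23+6-4=25; pred: 10+6-5=11
Step 3: prey: 25+7-5=27; pred: 11+8-5=14
Step 4: prey: 27+8-7=28; pred: 14+11-7=18
Step 5: prey: 28+8-10=26; pred: 18+15-9=24
Step 6: prey: 26+7-12=21; pred: 24+18-12=30
Step 7: prey: 21+6-12=15; pred: 30+18-15=33
Step 8: prey: 15+4-9=10; pred: 33+14-16=31
Step 9: prey: 10+3-6=7; pred: 31+9-15=25
Step 10: prey: 7+2-3=6; pred: 25+5-12=18
Step 11: prey: 6+1-2=5; pred: 18+3-9=12
Max prey = 28 at step 4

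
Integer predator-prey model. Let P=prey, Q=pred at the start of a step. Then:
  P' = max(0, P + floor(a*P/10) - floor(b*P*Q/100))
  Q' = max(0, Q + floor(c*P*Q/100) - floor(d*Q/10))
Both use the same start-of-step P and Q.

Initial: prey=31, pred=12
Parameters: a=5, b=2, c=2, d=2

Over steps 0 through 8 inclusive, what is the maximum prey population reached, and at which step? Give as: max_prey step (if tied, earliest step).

Answer: 45 2

Derivation:
Step 1: prey: 31+15-7=39; pred: 12+7-2=17
Step 2: prey: 39+19-13=45; pred: 17+13-3=27
Step 3: prey: 45+22-24=43; pred: 27+24-5=46
Step 4: prey: 43+21-39=25; pred: 46+39-9=76
Step 5: prey: 25+12-38=0; pred: 76+38-15=99
Step 6: prey: 0+0-0=0; pred: 99+0-19=80
Step 7: prey: 0+0-0=0; pred: 80+0-16=64
Step 8: prey: 0+0-0=0; pred: 64+0-12=52
Max prey = 45 at step 2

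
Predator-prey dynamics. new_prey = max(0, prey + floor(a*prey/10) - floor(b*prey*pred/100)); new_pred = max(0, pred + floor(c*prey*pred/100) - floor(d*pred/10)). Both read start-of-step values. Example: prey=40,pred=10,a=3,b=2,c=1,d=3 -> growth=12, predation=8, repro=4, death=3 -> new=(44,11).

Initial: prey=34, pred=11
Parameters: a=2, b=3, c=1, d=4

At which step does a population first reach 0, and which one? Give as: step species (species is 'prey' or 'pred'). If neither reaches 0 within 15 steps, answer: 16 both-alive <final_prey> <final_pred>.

Answer: 16 both-alive 57 5

Derivation:
Step 1: prey: 34+6-11=29; pred: 11+3-4=10
Step 2: prey: 29+5-8=26; pred: 10+2-4=8
Step 3: prey: 26+5-6=25; pred: 8+2-3=7
Step 4: prey: 25+5-5=25; pred: 7+1-2=6
Step 5: prey: 25+5-4=26; pred: 6+1-2=5
Step 6: prey: 26+5-3=28; pred: 5+1-2=4
Step 7: prey: 28+5-3=30; pred: 4+1-1=4
Step 8: prey: 30+6-3=33; pred: 4+1-1=4
Step 9: prey: 33+6-3=36; pred: 4+1-1=4
Step 10: prey: 36+7-4=39; pred: 4+1-1=4
Step 11: prey: 39+7-4=42; pred: 4+1-1=4
Step 12: prey: 42+8-5=45; pred: 4+1-1=4
Step 13: prey: 45+9-5=49; pred: 4+1-1=4
Step 14: prey: 49+9-5=53; pred: 4+1-1=4
Step 15: prey: 53+10-6=57; pred: 4+2-1=5
No extinction within 15 steps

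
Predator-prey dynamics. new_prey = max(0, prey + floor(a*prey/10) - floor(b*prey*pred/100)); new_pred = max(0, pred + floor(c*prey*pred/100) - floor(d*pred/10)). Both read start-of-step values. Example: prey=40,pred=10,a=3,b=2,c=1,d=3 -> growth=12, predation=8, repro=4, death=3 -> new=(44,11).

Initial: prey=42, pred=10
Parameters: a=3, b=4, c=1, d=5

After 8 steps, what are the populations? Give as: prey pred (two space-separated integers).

Answer: 66 3

Derivation:
Step 1: prey: 42+12-16=38; pred: 10+4-5=9
Step 2: prey: 38+11-13=36; pred: 9+3-4=8
Step 3: prey: 36+10-11=35; pred: 8+2-4=6
Step 4: prey: 35+10-8=37; pred: 6+2-3=5
Step 5: prey: 37+11-7=41; pred: 5+1-2=4
Step 6: prey: 41+12-6=47; pred: 4+1-2=3
Step 7: prey: 47+14-5=56; pred: 3+1-1=3
Step 8: prey: 56+16-6=66; pred: 3+1-1=3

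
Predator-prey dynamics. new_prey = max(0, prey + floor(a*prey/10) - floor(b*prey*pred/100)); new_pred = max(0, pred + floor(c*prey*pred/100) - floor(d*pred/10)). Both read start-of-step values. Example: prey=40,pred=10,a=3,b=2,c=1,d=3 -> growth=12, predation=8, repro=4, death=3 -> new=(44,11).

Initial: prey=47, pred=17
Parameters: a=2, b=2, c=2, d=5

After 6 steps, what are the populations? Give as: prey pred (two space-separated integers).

Answer: 4 12

Derivation:
Step 1: prey: 47+9-15=41; pred: 17+15-8=24
Step 2: prey: 41+8-19=30; pred: 24+19-12=31
Step 3: prey: 30+6-18=18; pred: 31+18-15=34
Step 4: prey: 18+3-12=9; pred: 34+12-17=29
Step 5: prey: 9+1-5=5; pred: 29+5-14=20
Step 6: prey: 5+1-2=4; pred: 20+2-10=12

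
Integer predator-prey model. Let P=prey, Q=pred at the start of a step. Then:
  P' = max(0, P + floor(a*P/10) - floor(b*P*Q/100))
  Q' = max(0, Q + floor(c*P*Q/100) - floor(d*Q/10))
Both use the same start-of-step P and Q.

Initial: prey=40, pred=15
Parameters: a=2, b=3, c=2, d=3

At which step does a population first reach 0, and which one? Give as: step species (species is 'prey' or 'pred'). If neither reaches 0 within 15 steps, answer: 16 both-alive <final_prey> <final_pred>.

Step 1: prey: 40+8-18=30; pred: 15+12-4=23
Step 2: prey: 30+6-20=16; pred: 23+13-6=30
Step 3: prey: 16+3-14=5; pred: 30+9-9=30
Step 4: prey: 5+1-4=2; pred: 30+3-9=24
Step 5: prey: 2+0-1=1; pred: 24+0-7=17
Step 6: prey: 1+0-0=1; pred: 17+0-5=12
Step 7: prey: 1+0-0=1; pred: 12+0-3=9
Step 8: prey: 1+0-0=1; pred: 9+0-2=7
Step 9: prey: 1+0-0=1; pred: 7+0-2=5
Step 10: prey: 1+0-0=1; pred: 5+0-1=4
Step 11: prey: 1+0-0=1; pred: 4+0-1=3
Step 12: prey: 1+0-0=1; pred: 3+0-0=3
Steps 13-15: state stable at prey=1, pred=3 (no change)
No extinction within 15 steps

Answer: 16 both-alive 1 3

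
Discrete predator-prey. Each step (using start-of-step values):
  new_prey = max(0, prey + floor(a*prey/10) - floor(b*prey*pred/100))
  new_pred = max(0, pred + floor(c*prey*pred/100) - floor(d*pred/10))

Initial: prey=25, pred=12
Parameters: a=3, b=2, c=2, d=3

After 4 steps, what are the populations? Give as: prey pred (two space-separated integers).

Step 1: prey: 25+7-6=26; pred: 12+6-3=15
Step 2: prey: 26+7-7=26; pred: 15+7-4=18
Step 3: prey: 26+7-9=24; pred: 18+9-5=22
Step 4: prey: 24+7-10=21; pred: 22+10-6=26

Answer: 21 26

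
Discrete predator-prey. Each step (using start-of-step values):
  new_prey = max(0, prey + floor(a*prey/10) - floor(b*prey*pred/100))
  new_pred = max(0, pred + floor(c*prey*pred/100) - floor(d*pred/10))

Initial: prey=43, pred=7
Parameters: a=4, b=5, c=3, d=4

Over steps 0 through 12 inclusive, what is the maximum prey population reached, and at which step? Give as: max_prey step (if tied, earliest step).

Answer: 45 1

Derivation:
Step 1: prey: 43+17-15=45; pred: 7+9-2=14
Step 2: prey: 45+18-31=32; pred: 14+18-5=27
Step 3: prey: 32+12-43=1; pred: 27+25-10=42
Step 4: prey: 1+0-2=0; pred: 42+1-16=27
Step 5: prey: 0+0-0=0; pred: 27+0-10=17
Step 6: prey: 0+0-0=0; pred: 17+0-6=11
Step 7: prey: 0+0-0=0; pred: 11+0-4=7
Step 8: prey: 0+0-0=0; pred: 7+0-2=5
Step 9: prey: 0+0-0=0; pred: 5+0-2=3
Step 10: prey: 0+0-0=0; pred: 3+0-1=2
Step 11: prey: 0+0-0=0; pred: 2+0-0=2
Step 12: prey: 0+0-0=0; pred: 2+0-0=2
Max prey = 45 at step 1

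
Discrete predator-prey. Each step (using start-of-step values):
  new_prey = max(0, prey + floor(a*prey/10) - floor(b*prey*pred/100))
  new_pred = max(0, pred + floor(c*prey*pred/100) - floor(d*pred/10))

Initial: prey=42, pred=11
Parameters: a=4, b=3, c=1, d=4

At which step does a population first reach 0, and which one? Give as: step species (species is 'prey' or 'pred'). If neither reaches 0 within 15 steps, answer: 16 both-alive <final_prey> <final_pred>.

Step 1: prey: 42+16-13=45; pred: 11+4-4=11
Step 2: prey: 45+18-14=49; pred: 11+4-4=11
Step 3: prey: 49+19-16=52; pred: 11+5-4=12
Step 4: prey: 52+20-18=54; pred: 12+6-4=14
Step 5: prey: 54+21-22=53; pred: 14+7-5=16
Step 6: prey: 53+21-25=49; pred: 16+8-6=18
Step 7: prey: 49+19-26=42; pred: 18+8-7=19
Step 8: prey: 42+16-23=35; pred: 19+7-7=19
Step 9: prey: 35+14-19=30; pred: 19+6-7=18
Step 10: prey: 30+12-16=26; pred: 18+5-7=16
Step 11: prey: 26+10-12=24; pred: 16+4-6=14
Step 12: prey: 24+9-10=23; pred: 14+3-5=12
Step 13: prey: 23+9-8=24; pred: 12+2-4=10
Step 14: prey: 24+9-7=26; pred: 10+2-4=8
Step 15: prey: 26+10-6=30; pred: 8+2-3=7
No extinction within 15 steps

Answer: 16 both-alive 30 7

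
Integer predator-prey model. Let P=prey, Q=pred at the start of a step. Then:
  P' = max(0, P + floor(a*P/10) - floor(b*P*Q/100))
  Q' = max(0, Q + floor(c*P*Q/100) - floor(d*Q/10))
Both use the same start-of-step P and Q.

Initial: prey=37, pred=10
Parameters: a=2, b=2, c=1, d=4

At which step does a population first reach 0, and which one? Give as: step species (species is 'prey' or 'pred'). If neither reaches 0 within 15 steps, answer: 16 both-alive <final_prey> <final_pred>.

Answer: 16 both-alive 39 9

Derivation:
Step 1: prey: 37+7-7=37; pred: 10+3-4=9
Step 2: prey: 37+7-6=38; pred: 9+3-3=9
Step 3: prey: 38+7-6=39; pred: 9+3-3=9
Step 4: prey: 39+7-7=39; pred: 9+3-3=9
Steps 5-15: state stable at prey=39, pred=9 (no change)
No extinction within 15 steps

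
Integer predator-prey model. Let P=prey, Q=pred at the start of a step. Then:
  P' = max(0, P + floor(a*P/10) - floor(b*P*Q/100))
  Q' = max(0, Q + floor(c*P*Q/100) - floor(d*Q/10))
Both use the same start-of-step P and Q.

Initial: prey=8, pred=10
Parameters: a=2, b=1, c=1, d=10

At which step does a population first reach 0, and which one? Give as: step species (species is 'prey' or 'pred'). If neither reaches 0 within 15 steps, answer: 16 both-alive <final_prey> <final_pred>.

Step 1: prey: 8+1-0=9; pred: 10+0-10=0
First extinction: pred at step 1

Answer: 1 pred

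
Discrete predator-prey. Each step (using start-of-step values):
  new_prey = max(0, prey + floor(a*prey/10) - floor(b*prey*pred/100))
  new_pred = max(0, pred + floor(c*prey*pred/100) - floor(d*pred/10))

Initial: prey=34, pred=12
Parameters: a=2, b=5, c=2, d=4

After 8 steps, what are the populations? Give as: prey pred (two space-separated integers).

Answer: 2 2

Derivation:
Step 1: prey: 34+6-20=20; pred: 12+8-4=16
Step 2: prey: 20+4-16=8; pred: 16+6-6=16
Step 3: prey: 8+1-6=3; pred: 16+2-6=12
Step 4: prey: 3+0-1=2; pred: 12+0-4=8
Step 5: prey: 2+0-0=2; pred: 8+0-3=5
Step 6: prey: 2+0-0=2; pred: 5+0-2=3
Step 7: prey: 2+0-0=2; pred: 3+0-1=2
Step 8: prey: 2+0-0=2; pred: 2+0-0=2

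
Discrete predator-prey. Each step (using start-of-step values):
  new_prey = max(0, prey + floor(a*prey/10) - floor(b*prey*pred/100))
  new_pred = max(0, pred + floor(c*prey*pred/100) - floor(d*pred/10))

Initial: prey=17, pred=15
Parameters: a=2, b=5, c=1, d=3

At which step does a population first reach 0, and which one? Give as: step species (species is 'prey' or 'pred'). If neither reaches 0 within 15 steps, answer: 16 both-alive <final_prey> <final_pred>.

Step 1: prey: 17+3-12=8; pred: 15+2-4=13
Step 2: prey: 8+1-5=4; pred: 13+1-3=11
Step 3: prey: 4+0-2=2; pred: 11+0-3=8
Step 4: prey: 2+0-0=2; pred: 8+0-2=6
Step 5: prey: 2+0-0=2; pred: 6+0-1=5
Step 6: prey: 2+0-0=2; pred: 5+0-1=4
Step 7: prey: 2+0-0=2; pred: 4+0-1=3
Step 8: prey: 2+0-0=2; pred: 3+0-0=3
Steps 9-15: state stable at prey=2, pred=3 (no change)
No extinction within 15 steps

Answer: 16 both-alive 2 3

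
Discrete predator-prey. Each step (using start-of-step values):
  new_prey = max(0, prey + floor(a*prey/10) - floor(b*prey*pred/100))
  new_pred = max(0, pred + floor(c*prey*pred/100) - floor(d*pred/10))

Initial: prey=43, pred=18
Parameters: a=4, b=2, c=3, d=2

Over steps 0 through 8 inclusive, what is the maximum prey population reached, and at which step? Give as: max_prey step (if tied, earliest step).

Answer: 45 1

Derivation:
Step 1: prey: 43+17-15=45; pred: 18+23-3=38
Step 2: prey: 45+18-34=29; pred: 38+51-7=82
Step 3: prey: 29+11-47=0; pred: 82+71-16=137
Step 4: prey: 0+0-0=0; pred: 137+0-27=110
Step 5: prey: 0+0-0=0; pred: 110+0-22=88
Step 6: prey: 0+0-0=0; pred: 88+0-17=71
Step 7: prey: 0+0-0=0; pred: 71+0-14=57
Step 8: prey: 0+0-0=0; pred: 57+0-11=46
Max prey = 45 at step 1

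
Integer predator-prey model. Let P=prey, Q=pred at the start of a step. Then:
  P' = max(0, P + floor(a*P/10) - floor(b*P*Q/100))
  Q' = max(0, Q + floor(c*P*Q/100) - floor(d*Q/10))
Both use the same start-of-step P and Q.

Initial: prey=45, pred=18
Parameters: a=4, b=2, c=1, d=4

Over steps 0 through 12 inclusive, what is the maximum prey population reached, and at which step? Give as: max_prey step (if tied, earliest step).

Step 1: prey: 45+18-16=47; pred: 18+8-7=19
Step 2: prey: 47+18-17=48; pred: 19+8-7=20
Step 3: prey: 48+19-19=48; pred: 20+9-8=21
Step 4: prey: 48+19-20=47; pred: 21+10-8=23
Step 5: prey: 47+18-21=44; pred: 23+10-9=24
Step 6: prey: 44+17-21=40; pred: 24+10-9=25
Step 7: prey: 40+16-20=36; pred: 25+10-10=25
Step 8: prey: 36+14-18=32; pred: 25+9-10=24
Step 9: prey: 32+12-15=29; pred: 24+7-9=22
Step 10: prey: 29+11-12=28; pred: 22+6-8=20
Step 11: prey: 28+11-11=28; pred: 20+5-8=17
Step 12: prey: 28+11-9=30; pred: 17+4-6=15
Max prey = 48 at step 2

Answer: 48 2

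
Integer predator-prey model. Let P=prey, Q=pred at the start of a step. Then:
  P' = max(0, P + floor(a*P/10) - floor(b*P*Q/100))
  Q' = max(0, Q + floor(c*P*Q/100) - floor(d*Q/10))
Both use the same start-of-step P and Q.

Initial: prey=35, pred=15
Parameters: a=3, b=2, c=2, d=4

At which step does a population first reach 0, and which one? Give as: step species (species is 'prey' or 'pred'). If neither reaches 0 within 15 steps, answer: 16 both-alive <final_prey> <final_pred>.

Answer: 16 both-alive 14 2

Derivation:
Step 1: prey: 35+10-10=35; pred: 15+10-6=19
Step 2: prey: 35+10-13=32; pred: 19+13-7=25
Step 3: prey: 32+9-16=25; pred: 25+16-10=31
Step 4: prey: 25+7-15=17; pred: 31+15-12=34
Step 5: prey: 17+5-11=11; pred: 34+11-13=32
Step 6: prey: 11+3-7=7; pred: 32+7-12=27
Step 7: prey: 7+2-3=6; pred: 27+3-10=20
Step 8: prey: 6+1-2=5; pred: 20+2-8=14
Step 9: prey: 5+1-1=5; pred: 14+1-5=10
Step 10: prey: 5+1-1=5; pred: 10+1-4=7
Step 11: prey: 5+1-0=6; pred: 7+0-2=5
Step 12: prey: 6+1-0=7; pred: 5+0-2=3
Step 13: prey: 7+2-0=9; pred: 3+0-1=2
Step 14: prey: 9+2-0=11; pred: 2+0-0=2
Step 15: prey: 11+3-0=14; pred: 2+0-0=2
No extinction within 15 steps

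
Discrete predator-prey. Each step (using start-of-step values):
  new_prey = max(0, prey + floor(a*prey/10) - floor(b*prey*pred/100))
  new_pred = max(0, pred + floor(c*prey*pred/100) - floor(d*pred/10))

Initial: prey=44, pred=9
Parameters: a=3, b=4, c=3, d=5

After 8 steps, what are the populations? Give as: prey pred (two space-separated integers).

Answer: 0 2

Derivation:
Step 1: prey: 44+13-15=42; pred: 9+11-4=16
Step 2: prey: 42+12-26=28; pred: 16+20-8=28
Step 3: prey: 28+8-31=5; pred: 28+23-14=37
Step 4: prey: 5+1-7=0; pred: 37+5-18=24
Step 5: prey: 0+0-0=0; pred: 24+0-12=12
Step 6: prey: 0+0-0=0; pred: 12+0-6=6
Step 7: prey: 0+0-0=0; pred: 6+0-3=3
Step 8: prey: 0+0-0=0; pred: 3+0-1=2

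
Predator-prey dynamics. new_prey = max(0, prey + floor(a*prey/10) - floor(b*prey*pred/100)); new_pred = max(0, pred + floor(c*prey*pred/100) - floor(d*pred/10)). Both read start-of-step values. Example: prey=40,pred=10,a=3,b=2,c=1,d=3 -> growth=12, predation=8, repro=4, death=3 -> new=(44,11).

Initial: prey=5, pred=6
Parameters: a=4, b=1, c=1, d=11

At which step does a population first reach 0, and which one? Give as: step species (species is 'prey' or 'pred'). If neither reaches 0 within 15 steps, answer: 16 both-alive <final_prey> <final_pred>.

Answer: 1 pred

Derivation:
Step 1: prey: 5+2-0=7; pred: 6+0-6=0
First extinction: pred at step 1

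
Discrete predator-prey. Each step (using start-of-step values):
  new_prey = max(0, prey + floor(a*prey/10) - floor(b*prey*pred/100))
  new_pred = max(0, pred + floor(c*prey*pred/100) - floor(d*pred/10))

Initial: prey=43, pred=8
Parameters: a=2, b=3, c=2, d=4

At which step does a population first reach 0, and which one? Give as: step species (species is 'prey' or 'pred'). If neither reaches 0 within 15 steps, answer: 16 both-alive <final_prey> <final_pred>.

Step 1: prey: 43+8-10=41; pred: 8+6-3=11
Step 2: prey: 41+8-13=36; pred: 11+9-4=16
Step 3: prey: 36+7-17=26; pred: 16+11-6=21
Step 4: prey: 26+5-16=15; pred: 21+10-8=23
Step 5: prey: 15+3-10=8; pred: 23+6-9=20
Step 6: prey: 8+1-4=5; pred: 20+3-8=15
Step 7: prey: 5+1-2=4; pred: 15+1-6=10
Step 8: prey: 4+0-1=3; pred: 10+0-4=6
Step 9: prey: 3+0-0=3; pred: 6+0-2=4
Step 10: prey: 3+0-0=3; pred: 4+0-1=3
Step 11: prey: 3+0-0=3; pred: 3+0-1=2
Step 12: prey: 3+0-0=3; pred: 2+0-0=2
Steps 13-15: state stable at prey=3, pred=2 (no change)
No extinction within 15 steps

Answer: 16 both-alive 3 2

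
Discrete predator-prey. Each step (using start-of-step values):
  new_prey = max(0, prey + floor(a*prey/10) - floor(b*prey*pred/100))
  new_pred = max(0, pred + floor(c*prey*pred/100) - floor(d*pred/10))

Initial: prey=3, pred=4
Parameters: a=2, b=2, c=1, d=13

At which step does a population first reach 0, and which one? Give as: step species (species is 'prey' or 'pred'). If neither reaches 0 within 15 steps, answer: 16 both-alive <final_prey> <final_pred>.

Step 1: prey: 3+0-0=3; pred: 4+0-5=0
First extinction: pred at step 1

Answer: 1 pred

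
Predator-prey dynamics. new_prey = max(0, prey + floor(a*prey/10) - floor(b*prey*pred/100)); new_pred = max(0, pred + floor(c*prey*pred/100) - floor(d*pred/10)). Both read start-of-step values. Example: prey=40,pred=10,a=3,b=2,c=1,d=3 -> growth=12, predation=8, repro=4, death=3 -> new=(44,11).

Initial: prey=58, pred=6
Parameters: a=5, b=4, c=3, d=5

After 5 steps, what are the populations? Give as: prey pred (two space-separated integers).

Step 1: prey: 58+29-13=74; pred: 6+10-3=13
Step 2: prey: 74+37-38=73; pred: 13+28-6=35
Step 3: prey: 73+36-102=7; pred: 35+76-17=94
Step 4: prey: 7+3-26=0; pred: 94+19-47=66
Step 5: prey: 0+0-0=0; pred: 66+0-33=33

Answer: 0 33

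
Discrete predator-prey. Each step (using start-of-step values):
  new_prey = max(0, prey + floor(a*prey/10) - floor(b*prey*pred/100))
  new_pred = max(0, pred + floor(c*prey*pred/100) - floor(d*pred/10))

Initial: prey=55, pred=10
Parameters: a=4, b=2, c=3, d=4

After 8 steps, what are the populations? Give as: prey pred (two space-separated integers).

Answer: 0 21

Derivation:
Step 1: prey: 55+22-11=66; pred: 10+16-4=22
Step 2: prey: 66+26-29=63; pred: 22+43-8=57
Step 3: prey: 63+25-71=17; pred: 57+107-22=142
Step 4: prey: 17+6-48=0; pred: 142+72-56=158
Step 5: prey: 0+0-0=0; pred: 158+0-63=95
Step 6: prey: 0+0-0=0; pred: 95+0-38=57
Step 7: prey: 0+0-0=0; pred: 57+0-22=35
Step 8: prey: 0+0-0=0; pred: 35+0-14=21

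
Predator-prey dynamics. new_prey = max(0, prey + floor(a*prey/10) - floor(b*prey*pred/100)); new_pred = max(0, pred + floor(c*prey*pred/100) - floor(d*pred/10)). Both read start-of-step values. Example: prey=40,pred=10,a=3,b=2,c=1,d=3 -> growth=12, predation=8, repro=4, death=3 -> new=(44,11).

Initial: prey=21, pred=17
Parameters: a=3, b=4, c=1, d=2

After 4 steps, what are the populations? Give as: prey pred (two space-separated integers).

Step 1: prey: 21+6-14=13; pred: 17+3-3=17
Step 2: prey: 13+3-8=8; pred: 17+2-3=16
Step 3: prey: 8+2-5=5; pred: 16+1-3=14
Step 4: prey: 5+1-2=4; pred: 14+0-2=12

Answer: 4 12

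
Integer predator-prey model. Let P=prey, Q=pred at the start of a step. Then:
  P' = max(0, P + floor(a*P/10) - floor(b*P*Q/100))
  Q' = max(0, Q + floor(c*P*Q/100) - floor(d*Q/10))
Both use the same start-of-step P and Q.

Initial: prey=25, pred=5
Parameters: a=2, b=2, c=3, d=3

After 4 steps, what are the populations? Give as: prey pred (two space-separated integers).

Step 1: prey: 25+5-2=28; pred: 5+3-1=7
Step 2: prey: 28+5-3=30; pred: 7+5-2=10
Step 3: prey: 30+6-6=30; pred: 10+9-3=16
Step 4: prey: 30+6-9=27; pred: 16+14-4=26

Answer: 27 26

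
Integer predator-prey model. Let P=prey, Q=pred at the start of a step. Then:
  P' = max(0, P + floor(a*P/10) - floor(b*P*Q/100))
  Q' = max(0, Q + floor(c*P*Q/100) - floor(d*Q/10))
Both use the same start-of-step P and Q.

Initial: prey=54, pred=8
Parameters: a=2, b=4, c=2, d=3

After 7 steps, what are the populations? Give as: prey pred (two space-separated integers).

Answer: 0 10

Derivation:
Step 1: prey: 54+10-17=47; pred: 8+8-2=14
Step 2: prey: 47+9-26=30; pred: 14+13-4=23
Step 3: prey: 30+6-27=9; pred: 23+13-6=30
Step 4: prey: 9+1-10=0; pred: 30+5-9=26
Step 5: prey: 0+0-0=0; pred: 26+0-7=19
Step 6: prey: 0+0-0=0; pred: 19+0-5=14
Step 7: prey: 0+0-0=0; pred: 14+0-4=10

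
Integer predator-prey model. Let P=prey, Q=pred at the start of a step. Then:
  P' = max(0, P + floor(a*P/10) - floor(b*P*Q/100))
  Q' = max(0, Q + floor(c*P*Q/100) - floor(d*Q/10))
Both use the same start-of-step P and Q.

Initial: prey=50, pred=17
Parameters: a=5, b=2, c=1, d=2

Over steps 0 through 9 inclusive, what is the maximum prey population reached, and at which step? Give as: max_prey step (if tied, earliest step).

Answer: 62 2

Derivation:
Step 1: prey: 50+25-17=58; pred: 17+8-3=22
Step 2: prey: 58+29-25=62; pred: 22+12-4=30
Step 3: prey: 62+31-37=56; pred: 30+18-6=42
Step 4: prey: 56+28-47=37; pred: 42+23-8=57
Step 5: prey: 37+18-42=13; pred: 57+21-11=67
Step 6: prey: 13+6-17=2; pred: 67+8-13=62
Step 7: prey: 2+1-2=1; pred: 62+1-12=51
Step 8: prey: 1+0-1=0; pred: 51+0-10=41
Step 9: prey: 0+0-0=0; pred: 41+0-8=33
Max prey = 62 at step 2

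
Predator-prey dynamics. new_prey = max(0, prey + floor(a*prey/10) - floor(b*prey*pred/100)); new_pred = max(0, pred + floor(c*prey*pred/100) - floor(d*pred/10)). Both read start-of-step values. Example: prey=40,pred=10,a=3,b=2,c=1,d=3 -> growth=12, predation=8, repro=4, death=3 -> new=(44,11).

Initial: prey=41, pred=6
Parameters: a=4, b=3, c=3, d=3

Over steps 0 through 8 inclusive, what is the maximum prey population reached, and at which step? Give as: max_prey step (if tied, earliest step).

Answer: 52 2

Derivation:
Step 1: prey: 41+16-7=50; pred: 6+7-1=12
Step 2: prey: 50+20-18=52; pred: 12+18-3=27
Step 3: prey: 52+20-42=30; pred: 27+42-8=61
Step 4: prey: 30+12-54=0; pred: 61+54-18=97
Step 5: prey: 0+0-0=0; pred: 97+0-29=68
Step 6: prey: 0+0-0=0; pred: 68+0-20=48
Step 7: prey: 0+0-0=0; pred: 48+0-14=34
Step 8: prey: 0+0-0=0; pred: 34+0-10=24
Max prey = 52 at step 2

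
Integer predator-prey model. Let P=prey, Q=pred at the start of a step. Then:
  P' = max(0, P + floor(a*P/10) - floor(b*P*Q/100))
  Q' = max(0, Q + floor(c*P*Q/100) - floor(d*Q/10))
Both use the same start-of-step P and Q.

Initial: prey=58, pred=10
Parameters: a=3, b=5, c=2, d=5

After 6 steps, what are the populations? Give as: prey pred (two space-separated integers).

Answer: 1 3

Derivation:
Step 1: prey: 58+17-29=46; pred: 10+11-5=16
Step 2: prey: 46+13-36=23; pred: 16+14-8=22
Step 3: prey: 23+6-25=4; pred: 22+10-11=21
Step 4: prey: 4+1-4=1; pred: 21+1-10=12
Step 5: prey: 1+0-0=1; pred: 12+0-6=6
Step 6: prey: 1+0-0=1; pred: 6+0-3=3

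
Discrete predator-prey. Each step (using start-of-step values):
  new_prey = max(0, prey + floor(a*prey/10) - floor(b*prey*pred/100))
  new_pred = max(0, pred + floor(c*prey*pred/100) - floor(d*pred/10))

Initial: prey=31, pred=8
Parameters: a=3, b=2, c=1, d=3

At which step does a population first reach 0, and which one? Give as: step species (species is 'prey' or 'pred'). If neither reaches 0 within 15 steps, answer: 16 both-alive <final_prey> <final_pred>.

Answer: 16 both-alive 5 12

Derivation:
Step 1: prey: 31+9-4=36; pred: 8+2-2=8
Step 2: prey: 36+10-5=41; pred: 8+2-2=8
Step 3: prey: 41+12-6=47; pred: 8+3-2=9
Step 4: prey: 47+14-8=53; pred: 9+4-2=11
Step 5: prey: 53+15-11=57; pred: 11+5-3=13
Step 6: prey: 57+17-14=60; pred: 13+7-3=17
Step 7: prey: 60+18-20=58; pred: 17+10-5=22
Step 8: prey: 58+17-25=50; pred: 22+12-6=28
Step 9: prey: 50+15-28=37; pred: 28+14-8=34
Step 10: prey: 37+11-25=23; pred: 34+12-10=36
Step 11: prey: 23+6-16=13; pred: 36+8-10=34
Step 12: prey: 13+3-8=8; pred: 34+4-10=28
Step 13: prey: 8+2-4=6; pred: 28+2-8=22
Step 14: prey: 6+1-2=5; pred: 22+1-6=17
Step 15: prey: 5+1-1=5; pred: 17+0-5=12
No extinction within 15 steps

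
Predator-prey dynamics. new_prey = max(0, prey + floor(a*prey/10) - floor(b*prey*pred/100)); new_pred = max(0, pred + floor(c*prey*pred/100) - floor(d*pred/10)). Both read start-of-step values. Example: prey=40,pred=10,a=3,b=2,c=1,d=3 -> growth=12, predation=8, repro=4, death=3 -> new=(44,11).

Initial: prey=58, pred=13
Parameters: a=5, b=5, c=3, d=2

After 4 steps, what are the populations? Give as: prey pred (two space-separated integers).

Step 1: prey: 58+29-37=50; pred: 13+22-2=33
Step 2: prey: 50+25-82=0; pred: 33+49-6=76
Step 3: prey: 0+0-0=0; pred: 76+0-15=61
Step 4: prey: 0+0-0=0; pred: 61+0-12=49

Answer: 0 49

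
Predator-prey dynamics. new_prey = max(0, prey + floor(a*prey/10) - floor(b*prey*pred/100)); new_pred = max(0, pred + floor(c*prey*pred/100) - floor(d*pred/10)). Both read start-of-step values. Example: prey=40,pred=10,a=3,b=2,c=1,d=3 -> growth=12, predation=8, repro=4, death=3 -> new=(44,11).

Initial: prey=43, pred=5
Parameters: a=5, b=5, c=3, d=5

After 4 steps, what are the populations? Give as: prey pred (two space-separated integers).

Answer: 0 60

Derivation:
Step 1: prey: 43+21-10=54; pred: 5+6-2=9
Step 2: prey: 54+27-24=57; pred: 9+14-4=19
Step 3: prey: 57+28-54=31; pred: 19+32-9=42
Step 4: prey: 31+15-65=0; pred: 42+39-21=60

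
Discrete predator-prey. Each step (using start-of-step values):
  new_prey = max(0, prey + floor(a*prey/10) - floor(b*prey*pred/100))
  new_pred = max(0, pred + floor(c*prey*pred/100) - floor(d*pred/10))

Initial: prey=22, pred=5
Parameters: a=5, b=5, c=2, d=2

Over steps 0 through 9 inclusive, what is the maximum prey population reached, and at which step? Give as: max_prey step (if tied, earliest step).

Step 1: prey: 22+11-5=28; pred: 5+2-1=6
Step 2: prey: 28+14-8=34; pred: 6+3-1=8
Step 3: prey: 34+17-13=38; pred: 8+5-1=12
Step 4: prey: 38+19-22=35; pred: 12+9-2=19
Step 5: prey: 35+17-33=19; pred: 19+13-3=29
Step 6: prey: 19+9-27=1; pred: 29+11-5=35
Step 7: prey: 1+0-1=0; pred: 35+0-7=28
Step 8: prey: 0+0-0=0; pred: 28+0-5=23
Step 9: prey: 0+0-0=0; pred: 23+0-4=19
Max prey = 38 at step 3

Answer: 38 3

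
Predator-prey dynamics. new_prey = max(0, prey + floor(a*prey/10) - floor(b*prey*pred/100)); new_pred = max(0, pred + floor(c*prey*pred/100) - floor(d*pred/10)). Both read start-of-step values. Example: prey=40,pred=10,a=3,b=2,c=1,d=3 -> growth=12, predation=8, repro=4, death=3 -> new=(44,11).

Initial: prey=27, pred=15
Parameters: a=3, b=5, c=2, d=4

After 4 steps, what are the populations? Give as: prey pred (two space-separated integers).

Answer: 3 8

Derivation:
Step 1: prey: 27+8-20=15; pred: 15+8-6=17
Step 2: prey: 15+4-12=7; pred: 17+5-6=16
Step 3: prey: 7+2-5=4; pred: 16+2-6=12
Step 4: prey: 4+1-2=3; pred: 12+0-4=8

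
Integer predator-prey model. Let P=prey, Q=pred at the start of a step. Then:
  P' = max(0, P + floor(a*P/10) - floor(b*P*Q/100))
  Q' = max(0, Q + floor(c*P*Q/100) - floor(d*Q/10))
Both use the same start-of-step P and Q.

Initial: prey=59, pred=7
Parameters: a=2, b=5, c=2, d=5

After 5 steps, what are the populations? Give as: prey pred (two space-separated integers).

Step 1: prey: 59+11-20=50; pred: 7+8-3=12
Step 2: prey: 50+10-30=30; pred: 12+12-6=18
Step 3: prey: 30+6-27=9; pred: 18+10-9=19
Step 4: prey: 9+1-8=2; pred: 19+3-9=13
Step 5: prey: 2+0-1=1; pred: 13+0-6=7

Answer: 1 7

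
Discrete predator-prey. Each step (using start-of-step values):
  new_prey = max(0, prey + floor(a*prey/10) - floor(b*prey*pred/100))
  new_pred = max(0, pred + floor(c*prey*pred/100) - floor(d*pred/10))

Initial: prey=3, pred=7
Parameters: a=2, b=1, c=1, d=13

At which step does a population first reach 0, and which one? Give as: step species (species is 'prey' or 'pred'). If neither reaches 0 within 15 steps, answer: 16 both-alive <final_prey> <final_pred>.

Answer: 1 pred

Derivation:
Step 1: prey: 3+0-0=3; pred: 7+0-9=0
First extinction: pred at step 1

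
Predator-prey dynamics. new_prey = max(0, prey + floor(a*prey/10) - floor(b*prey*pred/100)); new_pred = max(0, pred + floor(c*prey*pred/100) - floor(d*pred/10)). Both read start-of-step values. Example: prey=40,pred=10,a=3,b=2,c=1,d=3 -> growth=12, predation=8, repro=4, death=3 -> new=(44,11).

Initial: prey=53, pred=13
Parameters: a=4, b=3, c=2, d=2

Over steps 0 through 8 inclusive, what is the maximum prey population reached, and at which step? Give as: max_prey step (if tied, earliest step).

Answer: 54 1

Derivation:
Step 1: prey: 53+21-20=54; pred: 13+13-2=24
Step 2: prey: 54+21-38=37; pred: 24+25-4=45
Step 3: prey: 37+14-49=2; pred: 45+33-9=69
Step 4: prey: 2+0-4=0; pred: 69+2-13=58
Step 5: prey: 0+0-0=0; pred: 58+0-11=47
Step 6: prey: 0+0-0=0; pred: 47+0-9=38
Step 7: prey: 0+0-0=0; pred: 38+0-7=31
Step 8: prey: 0+0-0=0; pred: 31+0-6=25
Max prey = 54 at step 1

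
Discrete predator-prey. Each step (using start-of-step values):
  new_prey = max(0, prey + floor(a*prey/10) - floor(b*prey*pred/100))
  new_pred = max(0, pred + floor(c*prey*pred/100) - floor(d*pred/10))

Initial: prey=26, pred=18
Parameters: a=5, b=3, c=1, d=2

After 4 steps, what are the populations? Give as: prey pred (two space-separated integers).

Step 1: prey: 26+13-14=25; pred: 18+4-3=19
Step 2: prey: 25+12-14=23; pred: 19+4-3=20
Step 3: prey: 23+11-13=21; pred: 20+4-4=20
Step 4: prey: 21+10-12=19; pred: 20+4-4=20

Answer: 19 20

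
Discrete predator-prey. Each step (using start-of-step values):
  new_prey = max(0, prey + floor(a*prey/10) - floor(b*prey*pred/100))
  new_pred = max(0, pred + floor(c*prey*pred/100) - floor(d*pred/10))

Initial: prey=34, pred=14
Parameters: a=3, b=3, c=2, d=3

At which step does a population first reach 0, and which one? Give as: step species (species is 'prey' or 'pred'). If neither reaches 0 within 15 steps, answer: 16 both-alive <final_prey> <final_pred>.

Step 1: prey: 34+10-14=30; pred: 14+9-4=19
Step 2: prey: 30+9-17=22; pred: 19+11-5=25
Step 3: prey: 22+6-16=12; pred: 25+11-7=29
Step 4: prey: 12+3-10=5; pred: 29+6-8=27
Step 5: prey: 5+1-4=2; pred: 27+2-8=21
Step 6: prey: 2+0-1=1; pred: 21+0-6=15
Step 7: prey: 1+0-0=1; pred: 15+0-4=11
Step 8: prey: 1+0-0=1; pred: 11+0-3=8
Step 9: prey: 1+0-0=1; pred: 8+0-2=6
Step 10: prey: 1+0-0=1; pred: 6+0-1=5
Step 11: prey: 1+0-0=1; pred: 5+0-1=4
Step 12: prey: 1+0-0=1; pred: 4+0-1=3
Step 13: prey: 1+0-0=1; pred: 3+0-0=3
Steps 14-15: state stable at prey=1, pred=3 (no change)
No extinction within 15 steps

Answer: 16 both-alive 1 3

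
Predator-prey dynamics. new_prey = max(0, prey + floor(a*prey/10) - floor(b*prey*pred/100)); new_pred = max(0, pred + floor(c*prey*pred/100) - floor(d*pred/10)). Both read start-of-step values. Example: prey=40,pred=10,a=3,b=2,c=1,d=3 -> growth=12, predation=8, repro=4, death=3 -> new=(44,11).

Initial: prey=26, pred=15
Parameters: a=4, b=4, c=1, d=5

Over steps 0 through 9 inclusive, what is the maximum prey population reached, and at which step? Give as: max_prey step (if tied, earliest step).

Answer: 100 9

Derivation:
Step 1: prey: 26+10-15=21; pred: 15+3-7=11
Step 2: prey: 21+8-9=20; pred: 11+2-5=8
Step 3: prey: 20+8-6=22; pred: 8+1-4=5
Step 4: prey: 22+8-4=26; pred: 5+1-2=4
Step 5: prey: 26+10-4=32; pred: 4+1-2=3
Step 6: prey: 32+12-3=41; pred: 3+0-1=2
Step 7: prey: 41+16-3=54; pred: 2+0-1=1
Step 8: prey: 54+21-2=73; pred: 1+0-0=1
Step 9: prey: 73+29-2=100; pred: 1+0-0=1
Max prey = 100 at step 9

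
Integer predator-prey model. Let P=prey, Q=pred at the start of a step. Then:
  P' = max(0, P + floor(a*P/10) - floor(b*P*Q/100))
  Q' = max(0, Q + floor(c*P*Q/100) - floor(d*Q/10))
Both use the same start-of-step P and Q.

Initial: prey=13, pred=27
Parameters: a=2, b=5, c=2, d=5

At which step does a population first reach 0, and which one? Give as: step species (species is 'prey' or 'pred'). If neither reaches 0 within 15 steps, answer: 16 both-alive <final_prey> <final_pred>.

Step 1: prey: 13+2-17=0; pred: 27+7-13=21
First extinction: prey at step 1

Answer: 1 prey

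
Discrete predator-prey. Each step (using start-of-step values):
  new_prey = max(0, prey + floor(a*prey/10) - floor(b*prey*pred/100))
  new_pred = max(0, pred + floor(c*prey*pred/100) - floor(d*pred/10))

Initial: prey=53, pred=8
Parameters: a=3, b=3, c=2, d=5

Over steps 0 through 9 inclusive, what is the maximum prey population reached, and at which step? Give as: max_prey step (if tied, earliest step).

Step 1: prey: 53+15-12=56; pred: 8+8-4=12
Step 2: prey: 56+16-20=52; pred: 12+13-6=19
Step 3: prey: 52+15-29=38; pred: 19+19-9=29
Step 4: prey: 38+11-33=16; pred: 29+22-14=37
Step 5: prey: 16+4-17=3; pred: 37+11-18=30
Step 6: prey: 3+0-2=1; pred: 30+1-15=16
Step 7: prey: 1+0-0=1; pred: 16+0-8=8
Step 8: prey: 1+0-0=1; pred: 8+0-4=4
Step 9: prey: 1+0-0=1; pred: 4+0-2=2
Max prey = 56 at step 1

Answer: 56 1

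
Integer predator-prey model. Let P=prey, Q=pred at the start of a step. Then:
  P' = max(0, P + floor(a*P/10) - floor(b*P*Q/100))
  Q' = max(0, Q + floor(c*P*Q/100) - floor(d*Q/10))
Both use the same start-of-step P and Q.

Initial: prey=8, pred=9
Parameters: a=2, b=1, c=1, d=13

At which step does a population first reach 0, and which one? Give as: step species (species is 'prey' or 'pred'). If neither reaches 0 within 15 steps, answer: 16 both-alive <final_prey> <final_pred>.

Answer: 1 pred

Derivation:
Step 1: prey: 8+1-0=9; pred: 9+0-11=0
First extinction: pred at step 1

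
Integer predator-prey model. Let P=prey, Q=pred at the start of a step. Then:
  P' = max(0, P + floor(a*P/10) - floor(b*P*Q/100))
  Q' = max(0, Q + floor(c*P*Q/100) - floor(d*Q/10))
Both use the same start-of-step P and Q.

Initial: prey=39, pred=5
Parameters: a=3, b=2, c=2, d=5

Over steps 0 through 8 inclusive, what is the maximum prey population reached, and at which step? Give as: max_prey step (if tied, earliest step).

Answer: 68 4

Derivation:
Step 1: prey: 39+11-3=47; pred: 5+3-2=6
Step 2: prey: 47+14-5=56; pred: 6+5-3=8
Step 3: prey: 56+16-8=64; pred: 8+8-4=12
Step 4: prey: 64+19-15=68; pred: 12+15-6=21
Step 5: prey: 68+20-28=60; pred: 21+28-10=39
Step 6: prey: 60+18-46=32; pred: 39+46-19=66
Step 7: prey: 32+9-42=0; pred: 66+42-33=75
Step 8: prey: 0+0-0=0; pred: 75+0-37=38
Max prey = 68 at step 4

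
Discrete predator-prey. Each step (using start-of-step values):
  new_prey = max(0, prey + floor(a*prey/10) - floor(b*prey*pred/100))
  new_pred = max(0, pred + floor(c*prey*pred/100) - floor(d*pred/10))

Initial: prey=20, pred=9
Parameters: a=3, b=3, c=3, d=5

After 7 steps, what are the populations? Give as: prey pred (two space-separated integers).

Answer: 15 14

Derivation:
Step 1: prey: 20+6-5=21; pred: 9+5-4=10
Step 2: prey: 21+6-6=21; pred: 10+6-5=11
Step 3: prey: 21+6-6=21; pred: 11+6-5=12
Step 4: prey: 21+6-7=20; pred: 12+7-6=13
Step 5: prey: 20+6-7=19; pred: 13+7-6=14
Step 6: prey: 19+5-7=17; pred: 14+7-7=14
Step 7: prey: 17+5-7=15; pred: 14+7-7=14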